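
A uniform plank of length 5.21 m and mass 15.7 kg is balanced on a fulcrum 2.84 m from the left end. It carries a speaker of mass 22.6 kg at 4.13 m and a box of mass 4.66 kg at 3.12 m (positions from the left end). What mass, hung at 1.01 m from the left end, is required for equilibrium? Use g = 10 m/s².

Sum moments about the fulcrum (at 2.84 m from the left end) (the support reaction has zero arm there).
Beam weight: 15.7 × 10 = 157 N down at 2.605 m → arm 0.235 m, τ = 157 × 0.235 = 36.89 N·m counterclockwise.
Speaker: 22.6 × 10 = 226 N down at 4.13 m → arm 1.29 m, τ = 226 × 1.29 = 291.5 N·m clockwise.
Box: 4.66 × 10 = 46.6 N down at 3.12 m → arm 0.28 m, τ = 46.6 × 0.28 = 13.05 N·m clockwise.
Net moment of known loads = 267.7 N·m clockwise.
An unknown mass m at 1.01 m has arm 1.83 m; its moment is m·g·1.83 counterclockwise.
Setting net torque to zero: m × 10 × 1.83 = 267.7 → m = 267.7 / (10 × 1.83) = 14.6 kg.

m ≈ 14.6 kg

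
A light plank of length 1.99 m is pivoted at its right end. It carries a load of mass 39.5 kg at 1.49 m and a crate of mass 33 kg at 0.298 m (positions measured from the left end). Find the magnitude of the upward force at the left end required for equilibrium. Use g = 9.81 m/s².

F ≈ 373 N

About the right end:
Load: 39.5 × 9.81 = 387.5 N down at 1.49 m → arm 0.5 m, τ = 387.5 × 0.5 = 193.8 N·m counterclockwise.
Crate: 33 × 9.81 = 323.7 N down at 0.298 m → arm 1.692 m, τ = 323.7 × 1.692 = 547.7 N·m counterclockwise.
Net moment of the loads = 741.5 N·m counterclockwise.
The upward force F acts at the left end, arm 1.99 m, giving F × 1.99 clockwise.
Στ = 0 ⇒ F × 1.99 = 741.5 ⇒ F = 741.5 / 1.99 = 373 N.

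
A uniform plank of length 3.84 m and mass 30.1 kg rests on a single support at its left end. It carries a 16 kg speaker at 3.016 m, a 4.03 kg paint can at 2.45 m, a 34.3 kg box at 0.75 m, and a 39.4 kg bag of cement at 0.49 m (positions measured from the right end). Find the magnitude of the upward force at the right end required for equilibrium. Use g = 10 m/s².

F ≈ 819 N

Sum moments about the left end (the unknown pivot reaction has zero arm there).
Beam weight: 30.1 × 10 = 301 N down at 1.92 m → arm 1.92 m, τ = 301 × 1.92 = 577.9 N·m clockwise.
Speaker: 16 × 10 = 160 N down at 3.016 m → arm 0.824 m, τ = 160 × 0.824 = 131.8 N·m clockwise.
Paint can: 4.03 × 10 = 40.3 N down at 2.45 m → arm 1.39 m, τ = 40.3 × 1.39 = 56.02 N·m clockwise.
Box: 34.3 × 10 = 343 N down at 0.75 m → arm 3.09 m, τ = 343 × 3.09 = 1060 N·m clockwise.
Bag of cement: 39.4 × 10 = 394 N down at 0.49 m → arm 3.35 m, τ = 394 × 3.35 = 1320 N·m clockwise.
Net moment of the loads = 3146 N·m clockwise.
The upward force F acts at the right end, arm 3.84 m, giving F × 3.84 counterclockwise.
Balancing moments: F × 3.84 = 3146, giving F = 3146 / 3.84 = 819 N.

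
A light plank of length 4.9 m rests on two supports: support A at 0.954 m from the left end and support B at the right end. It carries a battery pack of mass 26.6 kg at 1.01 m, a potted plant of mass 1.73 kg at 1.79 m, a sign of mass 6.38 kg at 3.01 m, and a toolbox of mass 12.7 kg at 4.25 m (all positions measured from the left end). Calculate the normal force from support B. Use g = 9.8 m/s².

Taking torques about support A:
Battery pack: 26.6 × 9.8 = 260.7 N down at 1.01 m → arm 0.056 m, τ = 260.7 × 0.056 = 14.6 N·m clockwise.
Potted plant: 1.73 × 9.8 = 16.95 N down at 1.79 m → arm 0.836 m, τ = 16.95 × 0.836 = 14.17 N·m clockwise.
Sign: 6.38 × 9.8 = 62.52 N down at 3.01 m → arm 2.056 m, τ = 62.52 × 2.056 = 128.5 N·m clockwise.
Toolbox: 12.7 × 9.8 = 124.5 N down at 4.25 m → arm 3.296 m, τ = 124.5 × 3.296 = 410.4 N·m clockwise.
Net load moment about support A = 567.7 N·m clockwise.
Reaction R at support B is upward at 4.9 m, arm 3.946 m → moment R × 3.946 counterclockwise.
For rotational equilibrium, R × 3.946 = 567.7, so R = 144 N.

R_B ≈ 144 N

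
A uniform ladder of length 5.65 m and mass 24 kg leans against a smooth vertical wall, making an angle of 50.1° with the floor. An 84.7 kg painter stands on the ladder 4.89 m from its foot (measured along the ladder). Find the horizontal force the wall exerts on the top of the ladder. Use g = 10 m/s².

Choose the foot of the ladder as the axis so the floor normal and friction both act there and drop out.
Ladder weight 24×10 = 240 N acts at 2.825 m along the ladder; its horizontal arm is 2.825·cos50.1° = 1.812 m → τ = 434.9 N·m clockwise.
Painter: 84.7×10 = 847 N at 4.89 m → arm 3.137 m → τ = 2657 N·m clockwise.
Wall normal N acts horizontally at the top; its moment arm is the height L sinθ = 5.65·sin50.1° = 4.334 m, counterclockwise.
Balancing moments: N × 4.334 = 3092, giving N = 713 N.

N_wall ≈ 713 N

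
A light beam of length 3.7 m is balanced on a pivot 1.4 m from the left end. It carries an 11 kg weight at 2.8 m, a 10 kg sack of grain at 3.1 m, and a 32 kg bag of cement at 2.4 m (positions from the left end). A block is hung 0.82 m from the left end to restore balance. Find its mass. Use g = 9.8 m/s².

m ≈ 111 kg

About the pivot (at 1.4 m from the left end):
Weight: 11 × 9.8 = 107.8 N down at 2.8 m → arm 1.4 m, τ = 107.8 × 1.4 = 150.9 N·m clockwise.
Sack of grain: 10 × 9.8 = 98 N down at 3.1 m → arm 1.7 m, τ = 98 × 1.7 = 166.6 N·m clockwise.
Bag of cement: 32 × 9.8 = 313.6 N down at 2.4 m → arm 1 m, τ = 313.6 × 1 = 313.6 N·m clockwise.
Net moment of known loads = 631.1 N·m clockwise.
An unknown mass m at 0.82 m has arm 0.58 m; its moment is m·g·0.58 counterclockwise.
Balancing moments: m × 9.8 × 0.58 = 631.1, giving m = 631.1 / (9.8 × 0.58) = 111 kg.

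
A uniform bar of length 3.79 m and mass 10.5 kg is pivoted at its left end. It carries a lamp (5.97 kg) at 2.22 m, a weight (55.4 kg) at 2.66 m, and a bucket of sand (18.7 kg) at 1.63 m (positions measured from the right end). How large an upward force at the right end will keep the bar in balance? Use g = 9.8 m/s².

Taking torques about the left end:
Beam weight: 10.5 × 9.8 = 102.9 N down at 1.895 m → arm 1.895 m, τ = 102.9 × 1.895 = 195 N·m clockwise.
Lamp: 5.97 × 9.8 = 58.51 N down at 2.22 m → arm 1.57 m, τ = 58.51 × 1.57 = 91.86 N·m clockwise.
Weight: 55.4 × 9.8 = 542.9 N down at 2.66 m → arm 1.13 m, τ = 542.9 × 1.13 = 613.5 N·m clockwise.
Bucket of sand: 18.7 × 9.8 = 183.3 N down at 1.63 m → arm 2.16 m, τ = 183.3 × 2.16 = 395.9 N·m clockwise.
Net moment of the loads = 1296 N·m clockwise.
The upward force F acts at the right end, arm 3.79 m, giving F × 3.79 counterclockwise.
Balancing moments: F × 3.79 = 1296, giving F = 1296 / 3.79 = 342 N.

F ≈ 342 N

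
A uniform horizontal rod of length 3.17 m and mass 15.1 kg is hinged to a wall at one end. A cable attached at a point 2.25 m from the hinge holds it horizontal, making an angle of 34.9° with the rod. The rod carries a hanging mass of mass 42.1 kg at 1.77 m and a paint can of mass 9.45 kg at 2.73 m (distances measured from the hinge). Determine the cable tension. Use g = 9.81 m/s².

About the hinge:
Beam weight: 15.1 × 9.81 = 148.1 N down at 1.585 m → arm 1.585 m, τ = 148.1 × 1.585 = 234.7 N·m clockwise.
Hanging mass: 42.1 × 9.81 = 413 N down at 1.77 m → arm 1.77 m, τ = 413 × 1.77 = 731 N·m clockwise.
Paint can: 9.45 × 9.81 = 92.7 N down at 2.73 m → arm 2.73 m, τ = 92.7 × 2.73 = 253.1 N·m clockwise.
Total clockwise load moment = 1219 N·m.
The cable tension T acts at 2.25 m; only its component perpendicular to the rod, T sinθ, produces torque. sin 34.9° = 0.5721.
For rotational equilibrium, T × 2.25 × 0.5721 = 1219, so T = 1219 / 1.287 = 947 N.

T ≈ 947 N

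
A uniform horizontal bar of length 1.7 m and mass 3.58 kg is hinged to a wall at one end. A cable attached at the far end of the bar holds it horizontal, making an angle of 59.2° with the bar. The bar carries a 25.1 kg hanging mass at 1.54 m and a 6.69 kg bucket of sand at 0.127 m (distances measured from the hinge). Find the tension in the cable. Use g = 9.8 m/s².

Taking torques about the hinge:
Beam weight: 3.58 × 9.8 = 35.08 N down at 0.85 m → arm 0.85 m, τ = 35.08 × 0.85 = 29.82 N·m clockwise.
Hanging mass: 25.1 × 9.8 = 246 N down at 1.54 m → arm 1.54 m, τ = 246 × 1.54 = 378.8 N·m clockwise.
Bucket of sand: 6.69 × 9.8 = 65.56 N down at 0.127 m → arm 0.127 m, τ = 65.56 × 0.127 = 8.326 N·m clockwise.
Total clockwise load moment = 416.9 N·m.
The cable tension T acts at 1.7 m; only its component perpendicular to the bar, T sinθ, produces torque. sin 59.2° = 0.859.
For rotational equilibrium, T × 1.7 × 0.859 = 416.9, so T = 416.9 / 1.46 = 286 N.

T ≈ 286 N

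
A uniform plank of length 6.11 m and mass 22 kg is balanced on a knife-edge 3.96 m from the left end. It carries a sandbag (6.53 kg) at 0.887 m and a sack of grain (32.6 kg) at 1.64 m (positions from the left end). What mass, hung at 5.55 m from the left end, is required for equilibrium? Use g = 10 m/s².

Sum moments about the knife-edge (at 3.96 m from the left end) (the support reaction has zero arm there).
Beam weight: 22 × 10 = 220 N down at 3.055 m → arm 0.905 m, τ = 220 × 0.905 = 199.1 N·m counterclockwise.
Sandbag: 6.53 × 10 = 65.3 N down at 0.887 m → arm 3.073 m, τ = 65.3 × 3.073 = 200.7 N·m counterclockwise.
Sack of grain: 32.6 × 10 = 326 N down at 1.64 m → arm 2.32 m, τ = 326 × 2.32 = 756.3 N·m counterclockwise.
Net moment of known loads = 1156 N·m counterclockwise.
An unknown mass m at 5.55 m has arm 1.59 m; its moment is m·g·1.59 clockwise.
Setting net torque to zero: m × 10 × 1.59 = 1156 → m = 1156 / (10 × 1.59) = 72.7 kg.

m ≈ 72.7 kg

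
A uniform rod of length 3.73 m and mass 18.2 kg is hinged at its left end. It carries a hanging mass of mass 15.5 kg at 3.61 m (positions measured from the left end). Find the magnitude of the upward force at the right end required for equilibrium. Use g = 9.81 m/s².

F ≈ 236 N

Choose the left end as the axis so the unknown pivot reaction has zero arm there.
Beam weight: 18.2 × 9.81 = 178.5 N down at 1.865 m → arm 1.865 m, τ = 178.5 × 1.865 = 332.9 N·m clockwise.
Hanging mass: 15.5 × 9.81 = 152.1 N down at 3.61 m → arm 3.61 m, τ = 152.1 × 3.61 = 549.1 N·m clockwise.
Net moment of the loads = 882 N·m clockwise.
The upward force F acts at the right end, arm 3.73 m, giving F × 3.73 counterclockwise.
For rotational equilibrium, F × 3.73 = 882, so F = 882 / 3.73 = 236 N.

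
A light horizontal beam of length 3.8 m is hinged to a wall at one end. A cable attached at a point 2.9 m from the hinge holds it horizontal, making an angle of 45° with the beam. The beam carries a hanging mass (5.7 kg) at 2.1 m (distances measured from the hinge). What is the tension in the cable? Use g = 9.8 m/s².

T ≈ 57.2 N

About the hinge:
Hanging mass: 5.7 × 9.8 = 55.86 N down at 2.1 m → arm 2.1 m, τ = 55.86 × 2.1 = 117.3 N·m clockwise.
Total clockwise load moment = 117.3 N·m.
The cable tension T acts at 2.9 m; only its component perpendicular to the beam, T sinθ, produces torque. sin 45° = 0.7071.
For rotational equilibrium, T × 2.9 × 0.7071 = 117.3, so T = 117.3 / 2.051 = 57.2 N.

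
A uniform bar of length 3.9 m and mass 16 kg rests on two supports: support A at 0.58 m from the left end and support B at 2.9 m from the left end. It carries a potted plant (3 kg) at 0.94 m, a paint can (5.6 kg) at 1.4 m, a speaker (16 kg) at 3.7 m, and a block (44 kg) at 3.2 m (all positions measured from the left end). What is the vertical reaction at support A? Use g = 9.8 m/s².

Taking torques about support B:
Beam weight: 16 × 9.8 = 156.8 N down at 1.95 m → arm 0.95 m, τ = 156.8 × 0.95 = 149 N·m counterclockwise.
Potted plant: 3 × 9.8 = 29.4 N down at 0.94 m → arm 1.96 m, τ = 29.4 × 1.96 = 57.62 N·m counterclockwise.
Paint can: 5.6 × 9.8 = 54.88 N down at 1.4 m → arm 1.5 m, τ = 54.88 × 1.5 = 82.32 N·m counterclockwise.
Speaker: 16 × 9.8 = 156.8 N down at 3.7 m → arm 0.8 m, τ = 156.8 × 0.8 = 125.4 N·m clockwise.
Block: 44 × 9.8 = 431.2 N down at 3.2 m → arm 0.3 m, τ = 431.2 × 0.3 = 129.4 N·m clockwise.
Net load moment about support B = 34.14 N·m counterclockwise.
Reaction R at support A is upward at 0.58 m, arm 2.32 m → moment R × 2.32 clockwise.
Balancing moments: R × 2.32 = 34.14, giving R = 14.7 N.

R_A ≈ 14.7 N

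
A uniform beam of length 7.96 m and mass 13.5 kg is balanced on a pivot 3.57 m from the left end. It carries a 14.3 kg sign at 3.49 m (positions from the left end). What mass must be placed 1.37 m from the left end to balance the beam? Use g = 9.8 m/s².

About the pivot (at 3.57 m from the left end):
Beam weight: 13.5 × 9.8 = 132.3 N down at 3.98 m → arm 0.41 m, τ = 132.3 × 0.41 = 54.24 N·m clockwise.
Sign: 14.3 × 9.8 = 140.1 N down at 3.49 m → arm 0.08 m, τ = 140.1 × 0.08 = 11.21 N·m counterclockwise.
Net moment of known loads = 43.03 N·m clockwise.
An unknown mass m at 1.37 m has arm 2.2 m; its moment is m·g·2.2 counterclockwise.
Setting net torque to zero: m × 9.8 × 2.2 = 43.03 → m = 43.03 / (9.8 × 2.2) = 2 kg.

m ≈ 2 kg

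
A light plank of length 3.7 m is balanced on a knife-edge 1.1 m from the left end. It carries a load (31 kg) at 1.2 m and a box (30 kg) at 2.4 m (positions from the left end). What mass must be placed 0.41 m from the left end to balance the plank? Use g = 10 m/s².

m ≈ 61 kg

Sum moments about the knife-edge (at 1.1 m from the left end) (the support reaction has zero arm there).
Load: 31 × 10 = 310 N down at 1.2 m → arm 0.1 m, τ = 310 × 0.1 = 31 N·m clockwise.
Box: 30 × 10 = 300 N down at 2.4 m → arm 1.3 m, τ = 300 × 1.3 = 390 N·m clockwise.
Net moment of known loads = 421 N·m clockwise.
An unknown mass m at 0.41 m has arm 0.69 m; its moment is m·g·0.69 counterclockwise.
Setting net torque to zero: m × 10 × 0.69 = 421 → m = 421 / (10 × 0.69) = 61 kg.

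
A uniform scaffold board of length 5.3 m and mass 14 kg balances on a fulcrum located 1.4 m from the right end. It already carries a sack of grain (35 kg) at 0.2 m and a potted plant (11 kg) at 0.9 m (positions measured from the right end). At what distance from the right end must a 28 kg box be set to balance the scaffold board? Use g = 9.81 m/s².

Take moments about the fulcrum (at 1.4 m from the right end).
Beam weight: 14 × 9.81 = 137.3 N down at 2.65 m → arm 1.25 m, τ = 137.3 × 1.25 = 171.6 N·m counterclockwise.
Sack of grain: 35 × 9.81 = 343.4 N down at 0.2 m → arm 1.2 m, τ = 343.4 × 1.2 = 412.1 N·m clockwise.
Potted plant: 11 × 9.81 = 107.9 N down at 0.9 m → arm 0.5 m, τ = 107.9 × 0.5 = 53.95 N·m clockwise.
Net moment of existing loads = 294.5 N·m clockwise.
The box weighs 28 × 9.81 = 274.7 N and must supply an equal counterclockwise moment, so its lever arm about the fulcrum is 294.5 / 274.7 = 1.07 m.
That puts it at 1.4 + 1.07 = 2.47 m from the right end.

x ≈ 2.47 m from the right end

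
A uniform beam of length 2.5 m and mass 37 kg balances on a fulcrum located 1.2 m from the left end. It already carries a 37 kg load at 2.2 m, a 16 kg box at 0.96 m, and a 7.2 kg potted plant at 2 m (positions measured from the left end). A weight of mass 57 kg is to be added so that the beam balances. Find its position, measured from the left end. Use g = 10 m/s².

x ≈ 0.485 m from the left end

Taking torques about the fulcrum (at 1.2 m from the left end):
Beam weight: 37 × 10 = 370 N down at 1.25 m → arm 0.05 m, τ = 370 × 0.05 = 18.5 N·m clockwise.
Load: 37 × 10 = 370 N down at 2.2 m → arm 1 m, τ = 370 × 1 = 370 N·m clockwise.
Box: 16 × 10 = 160 N down at 0.96 m → arm 0.24 m, τ = 160 × 0.24 = 38.4 N·m counterclockwise.
Potted plant: 7.2 × 10 = 72 N down at 2 m → arm 0.8 m, τ = 72 × 0.8 = 57.6 N·m clockwise.
Net moment of existing loads = 407.7 N·m clockwise.
The weight weighs 57 × 10 = 570 N and must supply an equal counterclockwise moment, so its lever arm about the fulcrum is 407.7 / 570 = 0.715 m.
That puts it at 1.2 − 0.715 = 0.485 m from the left end.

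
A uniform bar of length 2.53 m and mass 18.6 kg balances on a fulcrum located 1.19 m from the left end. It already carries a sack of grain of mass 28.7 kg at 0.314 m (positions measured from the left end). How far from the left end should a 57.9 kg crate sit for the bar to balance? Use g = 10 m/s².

About the fulcrum (at 1.19 m from the left end):
Beam weight: 18.6 × 10 = 186 N down at 1.265 m → arm 0.075 m, τ = 186 × 0.075 = 13.95 N·m clockwise.
Sack of grain: 28.7 × 10 = 287 N down at 0.314 m → arm 0.876 m, τ = 287 × 0.876 = 251.4 N·m counterclockwise.
Net moment of existing loads = 237.5 N·m counterclockwise.
The crate weighs 57.9 × 10 = 579 N and must supply an equal clockwise moment, so its lever arm about the fulcrum is 237.5 / 579 = 0.41 m.
That puts it at 1.19 + 0.41 = 1.6 m from the left end.

x ≈ 1.6 m from the left end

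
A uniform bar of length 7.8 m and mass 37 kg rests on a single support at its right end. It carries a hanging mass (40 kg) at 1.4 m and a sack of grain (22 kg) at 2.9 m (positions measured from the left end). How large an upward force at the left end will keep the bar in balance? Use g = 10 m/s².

Choose the right end as the axis so the unknown pivot reaction has zero arm there.
Beam weight: 37 × 10 = 370 N down at 3.9 m → arm 3.9 m, τ = 370 × 3.9 = 1443 N·m counterclockwise.
Hanging mass: 40 × 10 = 400 N down at 1.4 m → arm 6.4 m, τ = 400 × 6.4 = 2560 N·m counterclockwise.
Sack of grain: 22 × 10 = 220 N down at 2.9 m → arm 4.9 m, τ = 220 × 4.9 = 1078 N·m counterclockwise.
Net moment of the loads = 5081 N·m counterclockwise.
The upward force F acts at the left end, arm 7.8 m, giving F × 7.8 clockwise.
Balancing moments: F × 7.8 = 5081, giving F = 5081 / 7.8 = 651 N.

F ≈ 651 N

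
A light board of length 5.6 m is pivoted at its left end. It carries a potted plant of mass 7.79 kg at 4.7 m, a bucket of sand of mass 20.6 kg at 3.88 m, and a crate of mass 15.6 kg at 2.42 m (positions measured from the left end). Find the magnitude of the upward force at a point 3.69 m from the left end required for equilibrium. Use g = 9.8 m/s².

F ≈ 410 N

Take moments about the left end.
Potted plant: 7.79 × 9.8 = 76.34 N down at 4.7 m → arm 4.7 m, τ = 76.34 × 4.7 = 358.8 N·m clockwise.
Bucket of sand: 20.6 × 9.8 = 201.9 N down at 3.88 m → arm 3.88 m, τ = 201.9 × 3.88 = 783.4 N·m clockwise.
Crate: 15.6 × 9.8 = 152.9 N down at 2.42 m → arm 2.42 m, τ = 152.9 × 2.42 = 370 N·m clockwise.
Net moment of the loads = 1512 N·m clockwise.
The upward force F acts at a point 3.69 m from the left end, arm 3.69 m, giving F × 3.69 counterclockwise.
Στ = 0 ⇒ F × 3.69 = 1512 ⇒ F = 1512 / 3.69 = 410 N.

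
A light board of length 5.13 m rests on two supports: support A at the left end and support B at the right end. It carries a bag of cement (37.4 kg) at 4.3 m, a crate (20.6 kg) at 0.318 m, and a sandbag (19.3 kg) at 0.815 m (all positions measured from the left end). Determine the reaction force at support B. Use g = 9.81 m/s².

R_B ≈ 350 N

Taking torques about support A:
Bag of cement: 37.4 × 9.81 = 366.9 N down at 4.3 m → arm 4.3 m, τ = 366.9 × 4.3 = 1578 N·m clockwise.
Crate: 20.6 × 9.81 = 202.1 N down at 0.318 m → arm 0.318 m, τ = 202.1 × 0.318 = 64.27 N·m clockwise.
Sandbag: 19.3 × 9.81 = 189.3 N down at 0.815 m → arm 0.815 m, τ = 189.3 × 0.815 = 154.3 N·m clockwise.
Net load moment about support A = 1797 N·m clockwise.
Reaction R at support B is upward at 5.13 m, arm 5.13 m → moment R × 5.13 counterclockwise.
Setting net torque to zero: R × 5.13 = 1797 → R = 350 N.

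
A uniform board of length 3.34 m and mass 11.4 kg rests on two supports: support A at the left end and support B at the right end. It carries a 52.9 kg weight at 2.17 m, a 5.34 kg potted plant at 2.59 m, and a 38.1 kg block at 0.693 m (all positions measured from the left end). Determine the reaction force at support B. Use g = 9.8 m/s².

R_B ≈ 511 N

Taking torques about support A:
Beam weight: 11.4 × 9.8 = 111.7 N down at 1.67 m → arm 1.67 m, τ = 111.7 × 1.67 = 186.5 N·m clockwise.
Weight: 52.9 × 9.8 = 518.4 N down at 2.17 m → arm 2.17 m, τ = 518.4 × 2.17 = 1125 N·m clockwise.
Potted plant: 5.34 × 9.8 = 52.33 N down at 2.59 m → arm 2.59 m, τ = 52.33 × 2.59 = 135.5 N·m clockwise.
Block: 38.1 × 9.8 = 373.4 N down at 0.693 m → arm 0.693 m, τ = 373.4 × 0.693 = 258.8 N·m clockwise.
Net load moment about support A = 1706 N·m clockwise.
Reaction R at support B is upward at 3.34 m, arm 3.34 m → moment R × 3.34 counterclockwise.
For rotational equilibrium, R × 3.34 = 1706, so R = 511 N.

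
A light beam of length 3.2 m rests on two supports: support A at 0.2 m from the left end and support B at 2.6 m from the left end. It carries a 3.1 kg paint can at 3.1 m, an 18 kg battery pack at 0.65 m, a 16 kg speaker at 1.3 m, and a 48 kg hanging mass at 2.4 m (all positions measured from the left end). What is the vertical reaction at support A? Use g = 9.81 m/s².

Taking torques about support B:
Paint can: 3.1 × 9.81 = 30.41 N down at 3.1 m → arm 0.5 m, τ = 30.41 × 0.5 = 15.21 N·m clockwise.
Battery pack: 18 × 9.81 = 176.6 N down at 0.65 m → arm 1.95 m, τ = 176.6 × 1.95 = 344.4 N·m counterclockwise.
Speaker: 16 × 9.81 = 157 N down at 1.3 m → arm 1.3 m, τ = 157 × 1.3 = 204.1 N·m counterclockwise.
Hanging mass: 48 × 9.81 = 470.9 N down at 2.4 m → arm 0.2 m, τ = 470.9 × 0.2 = 94.18 N·m counterclockwise.
Net load moment about support B = 627.5 N·m counterclockwise.
Reaction R at support A is upward at 0.2 m, arm 2.4 m → moment R × 2.4 clockwise.
For rotational equilibrium, R × 2.4 = 627.5, so R = 261 N.

R_A ≈ 261 N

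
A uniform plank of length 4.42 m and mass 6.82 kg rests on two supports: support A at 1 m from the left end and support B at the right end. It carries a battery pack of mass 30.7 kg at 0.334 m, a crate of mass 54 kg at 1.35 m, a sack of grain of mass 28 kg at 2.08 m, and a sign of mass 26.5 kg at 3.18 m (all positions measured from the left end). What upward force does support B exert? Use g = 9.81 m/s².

Take moments about support A.
Beam weight: 6.82 × 9.81 = 66.9 N down at 2.21 m → arm 1.21 m, τ = 66.9 × 1.21 = 80.95 N·m clockwise.
Battery pack: 30.7 × 9.81 = 301.2 N down at 0.334 m → arm 0.666 m, τ = 301.2 × 0.666 = 200.6 N·m counterclockwise.
Crate: 54 × 9.81 = 529.7 N down at 1.35 m → arm 0.35 m, τ = 529.7 × 0.35 = 185.4 N·m clockwise.
Sack of grain: 28 × 9.81 = 274.7 N down at 2.08 m → arm 1.08 m, τ = 274.7 × 1.08 = 296.7 N·m clockwise.
Sign: 26.5 × 9.81 = 260 N down at 3.18 m → arm 2.18 m, τ = 260 × 2.18 = 566.8 N·m clockwise.
Net load moment about support A = 929.2 N·m clockwise.
Reaction R at support B is upward at 4.42 m, arm 3.42 m → moment R × 3.42 counterclockwise.
Στ = 0 ⇒ R × 3.42 = 929.2 ⇒ R = 272 N.

R_B ≈ 272 N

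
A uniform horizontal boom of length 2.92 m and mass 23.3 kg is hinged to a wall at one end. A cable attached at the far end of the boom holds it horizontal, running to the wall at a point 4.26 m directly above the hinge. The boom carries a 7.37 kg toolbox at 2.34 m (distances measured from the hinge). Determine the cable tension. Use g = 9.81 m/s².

About the hinge:
Beam weight: 23.3 × 9.81 = 228.6 N down at 1.46 m → arm 1.46 m, τ = 228.6 × 1.46 = 333.8 N·m clockwise.
Toolbox: 7.37 × 9.81 = 72.3 N down at 2.34 m → arm 2.34 m, τ = 72.3 × 2.34 = 169.2 N·m clockwise.
Total clockwise load moment = 503 N·m.
The cable tension T acts at 2.92 m; only its component perpendicular to the boom, T sinθ, produces torque. sinθ = h/√(h²+d²) = 4.26/√(4.26²+2.92²) = 0.8248.
For rotational equilibrium, T × 2.92 × 0.8248 = 503, so T = 503 / 2.408 = 209 N.

T ≈ 209 N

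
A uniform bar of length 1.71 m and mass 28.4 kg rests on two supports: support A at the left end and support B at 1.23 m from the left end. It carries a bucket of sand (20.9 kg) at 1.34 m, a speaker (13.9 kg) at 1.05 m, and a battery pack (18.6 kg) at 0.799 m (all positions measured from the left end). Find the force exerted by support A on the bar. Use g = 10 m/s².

Choose support B as the axis so its reaction then has zero moment arm.
Beam weight: 28.4 × 10 = 284 N down at 0.855 m → arm 0.375 m, τ = 284 × 0.375 = 106.5 N·m counterclockwise.
Bucket of sand: 20.9 × 10 = 209 N down at 1.34 m → arm 0.11 m, τ = 209 × 0.11 = 22.99 N·m clockwise.
Speaker: 13.9 × 10 = 139 N down at 1.05 m → arm 0.18 m, τ = 139 × 0.18 = 25.02 N·m counterclockwise.
Battery pack: 18.6 × 10 = 186 N down at 0.799 m → arm 0.431 m, τ = 186 × 0.431 = 80.17 N·m counterclockwise.
Net load moment about support B = 188.7 N·m counterclockwise.
Reaction R at support A is upward at 0 m, arm 1.23 m → moment R × 1.23 clockwise.
Στ = 0 ⇒ R × 1.23 = 188.7 ⇒ R = 153 N.

R_A ≈ 153 N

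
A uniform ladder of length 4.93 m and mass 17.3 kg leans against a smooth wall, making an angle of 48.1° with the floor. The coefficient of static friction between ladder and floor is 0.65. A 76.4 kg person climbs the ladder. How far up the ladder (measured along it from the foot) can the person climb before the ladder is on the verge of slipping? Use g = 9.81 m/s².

d ≈ 3.82 m

About the foot of the ladder:
Ladder weight 17.3×9.81 = 169.7 N acts at 2.465 m along the ladder; its horizontal arm is 2.465·cos48.1° = 1.646 m → τ = 279.3 N·m clockwise.
Person weight 76.4×9.81 = 749.5 N at distance d → arm d·cos48.1° → τ = 749.5·d·0.6678 clockwise.
Wall normal N at the top has arm L sinθ = 3.669 m counterclockwise, so Στ = 0 gives N·3.669 = 279.3 + 500.5·d.
ΣFy = 0 ⇒ N_floor = 919.2 N, so the maximum friction is μ_s·N_floor = 0.65×919.2 = 597.5 N. ΣFx = 0 ⇒ N_wall = f, so at the slipping point N = 597.5 N.
Substituting: 597.5×3.669 = 279.3 + 500.5·d ⇒ d = (2192 − 279.3) / 500.5 = 3.82 m.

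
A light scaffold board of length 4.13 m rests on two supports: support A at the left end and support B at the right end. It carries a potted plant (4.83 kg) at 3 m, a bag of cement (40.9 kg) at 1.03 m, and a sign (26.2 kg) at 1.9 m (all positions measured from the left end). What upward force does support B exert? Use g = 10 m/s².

Take moments about support A.
Potted plant: 4.83 × 10 = 48.3 N down at 3 m → arm 3 m, τ = 48.3 × 3 = 144.9 N·m clockwise.
Bag of cement: 40.9 × 10 = 409 N down at 1.03 m → arm 1.03 m, τ = 409 × 1.03 = 421.3 N·m clockwise.
Sign: 26.2 × 10 = 262 N down at 1.9 m → arm 1.9 m, τ = 262 × 1.9 = 497.8 N·m clockwise.
Net load moment about support A = 1064 N·m clockwise.
Reaction R at support B is upward at 4.13 m, arm 4.13 m → moment R × 4.13 counterclockwise.
For rotational equilibrium, R × 4.13 = 1064, so R = 258 N.

R_B ≈ 258 N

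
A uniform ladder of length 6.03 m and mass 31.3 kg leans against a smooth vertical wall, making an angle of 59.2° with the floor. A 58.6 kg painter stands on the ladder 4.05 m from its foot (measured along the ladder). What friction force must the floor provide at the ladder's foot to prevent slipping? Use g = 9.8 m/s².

f ≈ 321 N

About the foot of the ladder:
Ladder weight 31.3×9.8 = 306.7 N acts at 3.015 m along the ladder; its horizontal arm is 3.015·cos59.2° = 1.544 m → τ = 473.5 N·m clockwise.
Painter: 58.6×9.8 = 574.3 N at 4.05 m → arm 2.074 m → τ = 1191 N·m clockwise.
Wall normal N acts horizontally at the top; its moment arm is the height L sinθ = 6.03·sin59.2° = 5.18 m, counterclockwise.
Στ = 0 ⇒ N × 5.18 = 1664 ⇒ N = 321 N.
ΣFx = 0: friction at the foot balances the wall's push, so f = N_wall = 321 N.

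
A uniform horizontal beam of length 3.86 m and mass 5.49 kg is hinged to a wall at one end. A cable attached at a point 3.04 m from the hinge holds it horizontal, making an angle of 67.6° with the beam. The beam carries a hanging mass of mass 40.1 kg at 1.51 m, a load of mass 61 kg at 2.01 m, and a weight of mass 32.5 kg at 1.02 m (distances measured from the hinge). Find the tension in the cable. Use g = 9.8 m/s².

Taking torques about the hinge:
Beam weight: 5.49 × 9.8 = 53.8 N down at 1.93 m → arm 1.93 m, τ = 53.8 × 1.93 = 103.8 N·m clockwise.
Hanging mass: 40.1 × 9.8 = 393 N down at 1.51 m → arm 1.51 m, τ = 393 × 1.51 = 593.4 N·m clockwise.
Load: 61 × 9.8 = 597.8 N down at 2.01 m → arm 2.01 m, τ = 597.8 × 2.01 = 1202 N·m clockwise.
Weight: 32.5 × 9.8 = 318.5 N down at 1.02 m → arm 1.02 m, τ = 318.5 × 1.02 = 324.9 N·m clockwise.
Total clockwise load moment = 2224 N·m.
The cable tension T acts at 3.04 m; only its component perpendicular to the beam, T sinθ, produces torque. sin 67.6° = 0.9245.
For rotational equilibrium, T × 3.04 × 0.9245 = 2224, so T = 2224 / 2.81 = 791 N.

T ≈ 791 N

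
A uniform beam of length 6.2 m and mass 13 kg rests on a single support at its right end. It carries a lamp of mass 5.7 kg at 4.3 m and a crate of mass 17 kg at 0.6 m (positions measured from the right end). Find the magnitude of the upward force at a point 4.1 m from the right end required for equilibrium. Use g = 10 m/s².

Taking torques about the right end:
Beam weight: 13 × 10 = 130 N down at 3.1 m → arm 3.1 m, τ = 130 × 3.1 = 403 N·m counterclockwise.
Lamp: 5.7 × 10 = 57 N down at 4.3 m → arm 4.3 m, τ = 57 × 4.3 = 245.1 N·m counterclockwise.
Crate: 17 × 10 = 170 N down at 0.6 m → arm 0.6 m, τ = 170 × 0.6 = 102 N·m counterclockwise.
Net moment of the loads = 750.1 N·m counterclockwise.
The upward force F acts at a point 4.1 m from the right end, arm 4.1 m, giving F × 4.1 clockwise.
For rotational equilibrium, F × 4.1 = 750.1, so F = 750.1 / 4.1 = 183 N.

F ≈ 183 N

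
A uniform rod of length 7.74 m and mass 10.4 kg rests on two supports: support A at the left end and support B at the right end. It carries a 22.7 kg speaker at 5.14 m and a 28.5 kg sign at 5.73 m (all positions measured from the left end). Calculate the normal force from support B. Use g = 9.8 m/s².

R_B ≈ 405 N

Choose support A as the axis so its reaction then has zero moment arm.
Beam weight: 10.4 × 9.8 = 101.9 N down at 3.87 m → arm 3.87 m, τ = 101.9 × 3.87 = 394.4 N·m clockwise.
Speaker: 22.7 × 9.8 = 222.5 N down at 5.14 m → arm 5.14 m, τ = 222.5 × 5.14 = 1144 N·m clockwise.
Sign: 28.5 × 9.8 = 279.3 N down at 5.73 m → arm 5.73 m, τ = 279.3 × 5.73 = 1600 N·m clockwise.
Net load moment about support A = 3138 N·m clockwise.
Reaction R at support B is upward at 7.74 m, arm 7.74 m → moment R × 7.74 counterclockwise.
Στ = 0 ⇒ R × 7.74 = 3138 ⇒ R = 405 N.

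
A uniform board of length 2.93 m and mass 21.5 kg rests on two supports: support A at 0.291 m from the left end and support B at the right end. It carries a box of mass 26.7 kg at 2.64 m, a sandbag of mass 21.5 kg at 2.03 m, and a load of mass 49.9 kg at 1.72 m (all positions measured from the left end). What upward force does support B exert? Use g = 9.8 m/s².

Take moments about support A.
Beam weight: 21.5 × 9.8 = 210.7 N down at 1.465 m → arm 1.174 m, τ = 210.7 × 1.174 = 247.4 N·m clockwise.
Box: 26.7 × 9.8 = 261.7 N down at 2.64 m → arm 2.349 m, τ = 261.7 × 2.349 = 614.7 N·m clockwise.
Sandbag: 21.5 × 9.8 = 210.7 N down at 2.03 m → arm 1.739 m, τ = 210.7 × 1.739 = 366.4 N·m clockwise.
Load: 49.9 × 9.8 = 489 N down at 1.72 m → arm 1.429 m, τ = 489 × 1.429 = 698.8 N·m clockwise.
Net load moment about support A = 1927 N·m clockwise.
Reaction R at support B is upward at 2.93 m, arm 2.639 m → moment R × 2.639 counterclockwise.
Στ = 0 ⇒ R × 2.639 = 1927 ⇒ R = 730 N.

R_B ≈ 730 N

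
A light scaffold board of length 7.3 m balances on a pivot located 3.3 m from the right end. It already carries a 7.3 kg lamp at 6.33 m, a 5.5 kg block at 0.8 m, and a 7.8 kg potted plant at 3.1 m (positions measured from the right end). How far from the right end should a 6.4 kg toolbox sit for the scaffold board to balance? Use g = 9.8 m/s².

Take moments about the pivot (at 3.3 m from the right end).
Lamp: 7.3 × 9.8 = 71.54 N down at 6.33 m → arm 3.03 m, τ = 71.54 × 3.03 = 216.8 N·m counterclockwise.
Block: 5.5 × 9.8 = 53.9 N down at 0.8 m → arm 2.5 m, τ = 53.9 × 2.5 = 134.8 N·m clockwise.
Potted plant: 7.8 × 9.8 = 76.44 N down at 3.1 m → arm 0.2 m, τ = 76.44 × 0.2 = 15.29 N·m clockwise.
Net moment of existing loads = 66.71 N·m counterclockwise.
The toolbox weighs 6.4 × 9.8 = 62.72 N and must supply an equal clockwise moment, so its lever arm about the pivot is 66.71 / 62.72 = 1.06 m.
That puts it at 3.3 − 1.06 = 2.24 m from the right end.

x ≈ 2.24 m from the right end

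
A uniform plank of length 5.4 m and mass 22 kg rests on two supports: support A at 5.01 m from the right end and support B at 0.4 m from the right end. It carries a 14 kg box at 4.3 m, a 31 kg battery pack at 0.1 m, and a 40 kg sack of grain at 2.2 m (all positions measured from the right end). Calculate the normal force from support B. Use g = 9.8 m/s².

Taking torques about support A:
Beam weight: 22 × 9.8 = 215.6 N down at 2.7 m → arm 2.31 m, τ = 215.6 × 2.31 = 498 N·m clockwise.
Box: 14 × 9.8 = 137.2 N down at 4.3 m → arm 0.71 m, τ = 137.2 × 0.71 = 97.41 N·m clockwise.
Battery pack: 31 × 9.8 = 303.8 N down at 0.1 m → arm 4.91 m, τ = 303.8 × 4.91 = 1492 N·m clockwise.
Sack of grain: 40 × 9.8 = 392 N down at 2.2 m → arm 2.81 m, τ = 392 × 2.81 = 1102 N·m clockwise.
Net load moment about support A = 3189 N·m clockwise.
Reaction R at support B is upward at 0.4 m, arm 4.61 m → moment R × 4.61 counterclockwise.
For rotational equilibrium, R × 4.61 = 3189, so R = 692 N.

R_B ≈ 692 N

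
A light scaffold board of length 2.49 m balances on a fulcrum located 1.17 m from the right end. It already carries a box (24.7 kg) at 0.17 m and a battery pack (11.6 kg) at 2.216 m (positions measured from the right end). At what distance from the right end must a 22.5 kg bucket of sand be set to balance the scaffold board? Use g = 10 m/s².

x ≈ 1.73 m from the right end

Choose the fulcrum (at 1.17 m from the right end) as the axis so the support reaction has zero arm there.
Box: 24.7 × 10 = 247 N down at 0.17 m → arm 1 m, τ = 247 × 1 = 247 N·m clockwise.
Battery pack: 11.6 × 10 = 116 N down at 2.216 m → arm 1.046 m, τ = 116 × 1.046 = 121.3 N·m counterclockwise.
Net moment of existing loads = 125.7 N·m clockwise.
The bucket of sand weighs 22.5 × 10 = 225 N and must supply an equal counterclockwise moment, so its lever arm about the fulcrum is 125.7 / 225 = 0.559 m.
That puts it at 1.17 + 0.559 = 1.73 m from the right end.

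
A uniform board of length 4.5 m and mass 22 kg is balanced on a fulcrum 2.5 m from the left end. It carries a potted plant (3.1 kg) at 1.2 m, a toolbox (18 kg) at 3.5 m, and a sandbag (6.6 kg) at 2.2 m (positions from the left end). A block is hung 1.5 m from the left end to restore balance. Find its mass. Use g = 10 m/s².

m ≈ 6.49 kg

Choose the fulcrum (at 2.5 m from the left end) as the axis so the support reaction has zero arm there.
Beam weight: 22 × 10 = 220 N down at 2.25 m → arm 0.25 m, τ = 220 × 0.25 = 55 N·m counterclockwise.
Potted plant: 3.1 × 10 = 31 N down at 1.2 m → arm 1.3 m, τ = 31 × 1.3 = 40.3 N·m counterclockwise.
Toolbox: 18 × 10 = 180 N down at 3.5 m → arm 1 m, τ = 180 × 1 = 180 N·m clockwise.
Sandbag: 6.6 × 10 = 66 N down at 2.2 m → arm 0.3 m, τ = 66 × 0.3 = 19.8 N·m counterclockwise.
Net moment of known loads = 64.9 N·m clockwise.
An unknown mass m at 1.5 m has arm 1 m; its moment is m·g·1 counterclockwise.
Στ = 0 ⇒ m × 10 × 1 = 64.9 ⇒ m = 64.9 / (10 × 1) = 6.49 kg.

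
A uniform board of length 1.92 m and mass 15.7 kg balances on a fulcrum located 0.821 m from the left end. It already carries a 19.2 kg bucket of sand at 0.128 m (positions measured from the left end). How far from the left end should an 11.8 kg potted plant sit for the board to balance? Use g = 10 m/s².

Taking torques about the fulcrum (at 0.821 m from the left end):
Beam weight: 15.7 × 10 = 157 N down at 0.96 m → arm 0.139 m, τ = 157 × 0.139 = 21.82 N·m clockwise.
Bucket of sand: 19.2 × 10 = 192 N down at 0.128 m → arm 0.693 m, τ = 192 × 0.693 = 133.1 N·m counterclockwise.
Net moment of existing loads = 111.3 N·m counterclockwise.
The potted plant weighs 11.8 × 10 = 118 N and must supply an equal clockwise moment, so its lever arm about the fulcrum is 111.3 / 118 = 0.943 m.
That puts it at 0.821 + 0.943 = 1.76 m from the left end.

x ≈ 1.76 m from the left end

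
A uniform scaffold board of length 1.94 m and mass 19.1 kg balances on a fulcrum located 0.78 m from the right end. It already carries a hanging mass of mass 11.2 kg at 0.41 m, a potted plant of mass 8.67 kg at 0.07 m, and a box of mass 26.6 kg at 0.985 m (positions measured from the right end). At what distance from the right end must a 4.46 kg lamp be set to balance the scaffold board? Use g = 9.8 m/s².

x ≈ 1.05 m from the right end

Take moments about the fulcrum (at 0.78 m from the right end).
Beam weight: 19.1 × 9.8 = 187.2 N down at 0.97 m → arm 0.19 m, τ = 187.2 × 0.19 = 35.57 N·m counterclockwise.
Hanging mass: 11.2 × 9.8 = 109.8 N down at 0.41 m → arm 0.37 m, τ = 109.8 × 0.37 = 40.63 N·m clockwise.
Potted plant: 8.67 × 9.8 = 84.97 N down at 0.07 m → arm 0.71 m, τ = 84.97 × 0.71 = 60.33 N·m clockwise.
Box: 26.6 × 9.8 = 260.7 N down at 0.985 m → arm 0.205 m, τ = 260.7 × 0.205 = 53.44 N·m counterclockwise.
Net moment of existing loads = 11.95 N·m clockwise.
The lamp weighs 4.46 × 9.8 = 43.71 N and must supply an equal counterclockwise moment, so its lever arm about the fulcrum is 11.95 / 43.71 = 0.273 m.
That puts it at 0.78 + 0.273 = 1.05 m from the right end.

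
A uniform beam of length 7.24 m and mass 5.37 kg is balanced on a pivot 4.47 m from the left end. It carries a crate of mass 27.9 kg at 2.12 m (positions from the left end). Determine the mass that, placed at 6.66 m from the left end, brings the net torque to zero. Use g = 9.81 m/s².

Taking torques about the pivot (at 4.47 m from the left end):
Beam weight: 5.37 × 9.81 = 52.68 N down at 3.62 m → arm 0.85 m, τ = 52.68 × 0.85 = 44.78 N·m counterclockwise.
Crate: 27.9 × 9.81 = 273.7 N down at 2.12 m → arm 2.35 m, τ = 273.7 × 2.35 = 643.2 N·m counterclockwise.
Net moment of known loads = 688 N·m counterclockwise.
An unknown mass m at 6.66 m has arm 2.19 m; its moment is m·g·2.19 clockwise.
For rotational equilibrium, m × 9.81 × 2.19 = 688, so m = 688 / (9.81 × 2.19) = 32 kg.

m ≈ 32 kg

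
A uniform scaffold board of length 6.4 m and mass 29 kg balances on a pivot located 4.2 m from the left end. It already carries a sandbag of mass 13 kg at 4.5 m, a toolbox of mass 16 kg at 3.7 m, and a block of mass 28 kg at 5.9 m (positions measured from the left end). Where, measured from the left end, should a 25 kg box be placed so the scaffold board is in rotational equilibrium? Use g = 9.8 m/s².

Choose the pivot (at 4.2 m from the left end) as the axis so the support reaction has zero arm there.
Beam weight: 29 × 9.8 = 284.2 N down at 3.2 m → arm 1 m, τ = 284.2 × 1 = 284.2 N·m counterclockwise.
Sandbag: 13 × 9.8 = 127.4 N down at 4.5 m → arm 0.3 m, τ = 127.4 × 0.3 = 38.22 N·m clockwise.
Toolbox: 16 × 9.8 = 156.8 N down at 3.7 m → arm 0.5 m, τ = 156.8 × 0.5 = 78.4 N·m counterclockwise.
Block: 28 × 9.8 = 274.4 N down at 5.9 m → arm 1.7 m, τ = 274.4 × 1.7 = 466.5 N·m clockwise.
Net moment of existing loads = 142.1 N·m clockwise.
The box weighs 25 × 9.8 = 245 N and must supply an equal counterclockwise moment, so its lever arm about the pivot is 142.1 / 245 = 0.58 m.
That puts it at 4.2 − 0.58 = 3.62 m from the left end.

x ≈ 3.62 m from the left end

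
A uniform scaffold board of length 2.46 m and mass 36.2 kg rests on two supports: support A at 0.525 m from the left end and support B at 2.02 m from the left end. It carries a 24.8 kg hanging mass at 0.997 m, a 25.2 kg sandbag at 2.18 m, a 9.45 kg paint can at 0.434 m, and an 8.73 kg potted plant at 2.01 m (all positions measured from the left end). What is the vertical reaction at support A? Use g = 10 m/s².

R_A ≈ 435 N

Take moments about support B.
Beam weight: 36.2 × 10 = 362 N down at 1.23 m → arm 0.79 m, τ = 362 × 0.79 = 286 N·m counterclockwise.
Hanging mass: 24.8 × 10 = 248 N down at 0.997 m → arm 1.023 m, τ = 248 × 1.023 = 253.7 N·m counterclockwise.
Sandbag: 25.2 × 10 = 252 N down at 2.18 m → arm 0.16 m, τ = 252 × 0.16 = 40.32 N·m clockwise.
Paint can: 9.45 × 10 = 94.5 N down at 0.434 m → arm 1.586 m, τ = 94.5 × 1.586 = 149.9 N·m counterclockwise.
Potted plant: 8.73 × 10 = 87.3 N down at 2.01 m → arm 0.01 m, τ = 87.3 × 0.01 = 0.873 N·m counterclockwise.
Net load moment about support B = 650.2 N·m counterclockwise.
Reaction R at support A is upward at 0.525 m, arm 1.495 m → moment R × 1.495 clockwise.
Balancing moments: R × 1.495 = 650.2, giving R = 435 N.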